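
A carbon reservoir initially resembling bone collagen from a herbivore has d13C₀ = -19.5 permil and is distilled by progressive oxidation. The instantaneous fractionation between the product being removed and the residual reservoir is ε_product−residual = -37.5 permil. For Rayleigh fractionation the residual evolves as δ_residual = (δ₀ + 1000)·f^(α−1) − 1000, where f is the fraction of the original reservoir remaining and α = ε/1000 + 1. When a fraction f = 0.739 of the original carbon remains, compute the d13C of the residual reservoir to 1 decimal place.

-8.3 permil

Rayleigh residual: δ_res = (δ₀ + 1000)·f^(α−1) − 1000
α = ε/1000 + 1 = 0.96250, so α − 1 = -0.03750
f^(α−1) = 0.739^(-0.03750) = 1.011407
δ_res = (-19.5 + 1000) × 1.011407 − 1000 = 991.684 − 1000 = -8.32 permil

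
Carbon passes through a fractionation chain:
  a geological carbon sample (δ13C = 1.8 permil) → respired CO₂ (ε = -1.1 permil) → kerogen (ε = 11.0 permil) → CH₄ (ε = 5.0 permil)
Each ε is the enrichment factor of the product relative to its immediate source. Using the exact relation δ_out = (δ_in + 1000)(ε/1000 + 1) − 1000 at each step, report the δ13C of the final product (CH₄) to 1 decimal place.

step 1: δ = (1.80 + 1000)·(-1.1/1000 + 1) − 1000 = 0.70 permil
step 2: δ = (0.70 + 1000)·(11.0/1000 + 1) − 1000 = 11.71 permil
step 3: δ = (11.71 + 1000)·(5.0/1000 + 1) − 1000 = 16.76 permil

16.8 permil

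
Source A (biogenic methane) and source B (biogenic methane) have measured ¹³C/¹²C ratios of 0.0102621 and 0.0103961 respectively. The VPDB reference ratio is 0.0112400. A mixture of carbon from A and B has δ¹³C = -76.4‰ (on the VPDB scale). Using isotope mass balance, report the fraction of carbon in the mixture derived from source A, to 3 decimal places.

0.111

δ_A = (0.0102621/0.0112400 − 1)×1000 = (0.912998 − 1)×1000 = -87.002‰
δ_B = (0.0103961/0.0112400 − 1)×1000 = (0.924920 − 1)×1000 = -75.080‰
f_A = (δ_mix − δ_B)/(δ_A − δ_B) = (-76.4 − (-75.080))/(-87.002 − (-75.080))
f_A = -1.320 / -11.922 = 0.1107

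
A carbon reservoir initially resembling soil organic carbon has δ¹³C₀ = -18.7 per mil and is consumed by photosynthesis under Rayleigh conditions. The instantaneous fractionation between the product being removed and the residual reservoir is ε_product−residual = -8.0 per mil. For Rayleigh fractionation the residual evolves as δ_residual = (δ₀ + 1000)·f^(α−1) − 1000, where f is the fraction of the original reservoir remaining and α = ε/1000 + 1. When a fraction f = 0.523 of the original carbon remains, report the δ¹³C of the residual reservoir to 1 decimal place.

Rayleigh residual: δ_res = (δ₀ + 1000)·f^(α−1) − 1000
α = ε/1000 + 1 = 0.99200, so α − 1 = -0.00800
f^(α−1) = 0.523^(-0.00800) = 1.005199
δ_res = (-18.7 + 1000) × 1.005199 − 1000 = 986.402 − 1000 = -13.60 per mil

-13.6 per mil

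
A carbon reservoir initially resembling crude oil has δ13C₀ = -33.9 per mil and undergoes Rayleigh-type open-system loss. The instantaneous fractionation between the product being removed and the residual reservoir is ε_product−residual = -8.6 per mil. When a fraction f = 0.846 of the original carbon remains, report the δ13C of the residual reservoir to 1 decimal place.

Rayleigh residual: δ_res = (δ₀ + 1000)·f^(α−1) − 1000
α = ε/1000 + 1 = 0.99140, so α − 1 = -0.00860
f^(α−1) = 0.846^(-0.00860) = 1.001439
δ_res = (-33.9 + 1000) × 1.001439 − 1000 = 967.490 − 1000 = -32.51 per mil

-32.5 per mil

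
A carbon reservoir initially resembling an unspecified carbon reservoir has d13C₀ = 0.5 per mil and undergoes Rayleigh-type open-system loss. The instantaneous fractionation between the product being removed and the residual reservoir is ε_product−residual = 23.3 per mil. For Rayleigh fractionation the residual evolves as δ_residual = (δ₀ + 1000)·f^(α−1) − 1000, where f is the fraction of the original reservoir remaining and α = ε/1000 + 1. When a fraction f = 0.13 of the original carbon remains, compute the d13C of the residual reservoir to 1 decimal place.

Rayleigh residual: δ_res = (δ₀ + 1000)·f^(α−1) − 1000
α = ε/1000 + 1 = 1.02330, so α − 1 = 0.02330
f^(α−1) = 0.13^(0.02330) = 0.953575
δ_res = (0.5 + 1000) × 0.953575 − 1000 = 954.052 − 1000 = -45.95 per mil

-45.9 per mil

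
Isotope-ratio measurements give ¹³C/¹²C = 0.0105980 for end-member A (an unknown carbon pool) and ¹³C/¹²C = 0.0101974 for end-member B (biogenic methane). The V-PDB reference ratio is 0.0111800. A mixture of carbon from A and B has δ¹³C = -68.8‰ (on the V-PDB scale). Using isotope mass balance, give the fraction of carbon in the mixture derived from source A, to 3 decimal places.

δ_A = (0.0105980/0.0111800 − 1)×1000 = (0.947943 − 1)×1000 = -52.057‰
δ_B = (0.0101974/0.0111800 − 1)×1000 = (0.912111 − 1)×1000 = -87.889‰
f_A = (δ_mix − δ_B)/(δ_A − δ_B) = (-68.8 − (-87.889))/(-52.057 − (-87.889))
f_A = 19.089 / 35.832 = 0.5327

0.533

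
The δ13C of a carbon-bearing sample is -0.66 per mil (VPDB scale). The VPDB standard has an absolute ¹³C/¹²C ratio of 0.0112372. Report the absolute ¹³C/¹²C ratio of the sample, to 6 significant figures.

R_sample = R_standard × (δ13C/1000 + 1)
R_sample = 0.0112372 × (-0.66/1000 + 1) = 0.0112372 × 0.999340
R_sample = 0.0112298

0.0112298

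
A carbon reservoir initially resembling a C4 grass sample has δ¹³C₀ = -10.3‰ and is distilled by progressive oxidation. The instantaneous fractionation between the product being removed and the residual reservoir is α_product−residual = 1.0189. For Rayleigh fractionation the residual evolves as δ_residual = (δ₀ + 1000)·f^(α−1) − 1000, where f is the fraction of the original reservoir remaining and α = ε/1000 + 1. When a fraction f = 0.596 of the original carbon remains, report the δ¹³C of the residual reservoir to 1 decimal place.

Rayleigh residual: δ_res = (δ₀ + 1000)·f^(α−1) − 1000
α − 1 = 0.01890
f^(α−1) = 0.596^(0.01890) = 0.990267
δ_res = (-10.3 + 1000) × 0.990267 − 1000 = 980.067 − 1000 = -19.93‰

-19.9‰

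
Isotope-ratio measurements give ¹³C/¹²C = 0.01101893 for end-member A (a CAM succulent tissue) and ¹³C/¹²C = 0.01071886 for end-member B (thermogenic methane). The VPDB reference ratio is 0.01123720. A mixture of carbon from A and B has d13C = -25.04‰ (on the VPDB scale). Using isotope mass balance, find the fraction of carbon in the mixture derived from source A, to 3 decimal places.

δ_A = (0.01101893/0.01123720 − 1)×1000 = (0.980576 − 1)×1000 = -19.424‰
δ_B = (0.01071886/0.01123720 − 1)×1000 = (0.953873 − 1)×1000 = -46.127‰
f_A = (δ_mix − δ_B)/(δ_A − δ_B) = (-25.04 − (-46.127))/(-19.424 − (-46.127))
f_A = 21.087 / 26.703 = 0.7897

0.790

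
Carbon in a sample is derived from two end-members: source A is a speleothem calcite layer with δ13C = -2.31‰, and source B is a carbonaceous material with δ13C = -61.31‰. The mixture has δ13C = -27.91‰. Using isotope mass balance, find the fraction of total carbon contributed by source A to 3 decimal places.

δ_mix = f_A·δ_A + (1 − f_A)·δ_B  ⇒  f_A = (δ_mix − δ_B)/(δ_A − δ_B)
f_A = (-27.91 − (-61.31)) / (-2.31 − (-61.31))
f_A = 33.40 / 59.00 = 0.5661

0.566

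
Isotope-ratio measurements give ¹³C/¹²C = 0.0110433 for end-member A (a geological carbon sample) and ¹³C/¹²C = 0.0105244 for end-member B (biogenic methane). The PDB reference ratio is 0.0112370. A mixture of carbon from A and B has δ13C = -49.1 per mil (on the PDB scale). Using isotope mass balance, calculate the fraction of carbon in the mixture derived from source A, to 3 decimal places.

δ_A = (0.0110433/0.0112370 − 1)×1000 = (0.982762 − 1)×1000 = -17.238 per mil
δ_B = (0.0105244/0.0112370 − 1)×1000 = (0.936584 − 1)×1000 = -63.416 per mil
f_A = (δ_mix − δ_B)/(δ_A − δ_B) = (-49.1 − (-63.416))/(-17.238 − (-63.416))
f_A = 14.316 / 46.178 = 0.3100

0.310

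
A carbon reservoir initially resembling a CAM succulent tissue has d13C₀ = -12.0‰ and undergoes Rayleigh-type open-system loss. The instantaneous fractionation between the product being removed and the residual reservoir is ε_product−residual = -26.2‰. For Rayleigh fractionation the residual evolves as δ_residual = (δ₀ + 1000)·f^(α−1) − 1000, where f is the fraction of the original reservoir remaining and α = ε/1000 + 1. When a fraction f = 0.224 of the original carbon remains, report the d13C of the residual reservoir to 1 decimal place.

27.5‰

Rayleigh residual: δ_res = (δ₀ + 1000)·f^(α−1) − 1000
α = ε/1000 + 1 = 0.97380, so α − 1 = -0.02620
f^(α−1) = 0.224^(-0.02620) = 1.039976
δ_res = (-12.0 + 1000) × 1.039976 − 1000 = 1027.497 − 1000 = 27.50‰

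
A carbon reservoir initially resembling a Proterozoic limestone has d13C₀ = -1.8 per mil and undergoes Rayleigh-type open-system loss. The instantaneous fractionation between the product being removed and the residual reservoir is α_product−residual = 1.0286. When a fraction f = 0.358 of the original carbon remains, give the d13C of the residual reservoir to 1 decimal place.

Rayleigh residual: δ_res = (δ₀ + 1000)·f^(α−1) − 1000
α − 1 = 0.02860
f^(α−1) = 0.358^(0.02860) = 0.971049
δ_res = (-1.8 + 1000) × 0.971049 − 1000 = 969.301 − 1000 = -30.70 per mil

-30.7 per mil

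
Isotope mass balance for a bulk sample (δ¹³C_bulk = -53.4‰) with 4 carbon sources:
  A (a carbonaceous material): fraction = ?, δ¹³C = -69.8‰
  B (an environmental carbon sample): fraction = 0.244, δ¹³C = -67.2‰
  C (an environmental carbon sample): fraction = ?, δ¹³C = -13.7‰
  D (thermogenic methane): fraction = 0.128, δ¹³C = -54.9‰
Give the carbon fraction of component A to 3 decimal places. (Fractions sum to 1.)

Let f_A and f_C be the unknown fractions; fractions sum to 1 so f_A + f_C = 0.628.
Mass balance: Σ fᵢ·δᵢ = δ_bulk ⇒ f_A·(-69.8) + f_C·(-13.7) = -53.4 − (-23.424) = -29.976
Substitute f_C = 0.628 − f_A:
f_A·(-69.8 − -13.7) = -29.976 − 0.628×(-13.7) = -21.372
f_A = -21.372 / -56.1 = 0.3810

0.381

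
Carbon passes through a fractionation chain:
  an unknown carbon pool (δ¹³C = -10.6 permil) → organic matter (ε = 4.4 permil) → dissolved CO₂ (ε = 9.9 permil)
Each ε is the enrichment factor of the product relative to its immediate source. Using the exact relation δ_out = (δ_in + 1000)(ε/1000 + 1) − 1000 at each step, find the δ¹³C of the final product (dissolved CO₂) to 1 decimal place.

3.6 permil

step 1: δ = (-10.60 + 1000)·(4.4/1000 + 1) − 1000 = -6.25 permil
step 2: δ = (-6.25 + 1000)·(9.9/1000 + 1) − 1000 = 3.59 permil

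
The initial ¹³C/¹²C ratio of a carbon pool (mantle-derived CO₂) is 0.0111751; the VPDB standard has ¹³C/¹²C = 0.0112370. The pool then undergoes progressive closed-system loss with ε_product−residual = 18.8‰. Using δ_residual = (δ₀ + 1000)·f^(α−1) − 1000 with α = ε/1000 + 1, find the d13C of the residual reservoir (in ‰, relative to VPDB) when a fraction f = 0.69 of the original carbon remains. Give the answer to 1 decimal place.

δ₀ = (0.0111751/0.0112370 − 1)×1000 = (0.994491 − 1)×1000 = -5.509‰
α − 1 = ε/1000 = 0.0188
f^(α−1) = 0.69^(0.0188) = 0.993048
δ_res = (-5.509 + 1000) × 0.993048 − 1000 = 987.578 − 1000 = -12.42‰

-12.4‰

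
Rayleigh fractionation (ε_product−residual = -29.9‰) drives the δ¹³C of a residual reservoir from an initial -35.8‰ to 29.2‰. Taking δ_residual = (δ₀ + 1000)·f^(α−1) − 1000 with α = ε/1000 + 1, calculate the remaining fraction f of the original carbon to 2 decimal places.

0.11

α − 1 = ε/1000 = -0.0299
(δ_res + 1000)/(δ₀ + 1000) = (29.2 + 1000)/(-35.8 + 1000) = 1029.2/964.2 = 1.067413
f = 1.067413^(1/-0.0299) = exp(ln(1.067413)/-0.0299) = exp(0.06524/-0.0299)
f = exp(-2.1819) = 0.1128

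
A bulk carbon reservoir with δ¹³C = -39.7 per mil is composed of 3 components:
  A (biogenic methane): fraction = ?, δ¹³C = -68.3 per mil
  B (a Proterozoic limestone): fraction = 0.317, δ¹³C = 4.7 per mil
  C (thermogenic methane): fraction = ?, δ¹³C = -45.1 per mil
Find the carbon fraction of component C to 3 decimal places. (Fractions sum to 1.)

0.235

Let f_C and f_A be the unknown fractions; fractions sum to 1 so f_C + f_A = 0.683.
Mass balance: Σ fᵢ·δᵢ = δ_bulk ⇒ f_C·(-45.1) + f_A·(-68.3) = -39.7 − (1.490) = -41.190
Substitute f_A = 0.683 − f_C:
f_C·(-45.1 − -68.3) = -41.190 − 0.683×(-68.3) = 5.459
f_C = 5.459 / 23.2 = 0.2353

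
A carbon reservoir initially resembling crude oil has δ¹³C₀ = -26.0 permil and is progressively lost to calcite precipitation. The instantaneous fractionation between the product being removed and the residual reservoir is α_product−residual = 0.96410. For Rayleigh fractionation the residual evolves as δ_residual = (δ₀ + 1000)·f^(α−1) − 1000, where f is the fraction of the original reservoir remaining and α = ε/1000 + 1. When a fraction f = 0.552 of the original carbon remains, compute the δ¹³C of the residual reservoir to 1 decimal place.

Rayleigh residual: δ_res = (δ₀ + 1000)·f^(α−1) − 1000
α − 1 = -0.03590
f^(α−1) = 0.552^(-0.03590) = 1.021561
δ_res = (-26.0 + 1000) × 1.021561 − 1000 = 995.001 − 1000 = -5.00 permil

-5.0 permil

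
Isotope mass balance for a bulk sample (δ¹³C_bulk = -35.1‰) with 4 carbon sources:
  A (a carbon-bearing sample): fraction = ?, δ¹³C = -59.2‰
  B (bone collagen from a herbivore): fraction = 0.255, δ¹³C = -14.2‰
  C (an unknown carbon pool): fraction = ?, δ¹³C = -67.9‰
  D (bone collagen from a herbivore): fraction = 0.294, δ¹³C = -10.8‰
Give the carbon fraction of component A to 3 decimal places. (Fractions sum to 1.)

0.267

Let f_A and f_C be the unknown fractions; fractions sum to 1 so f_A + f_C = 0.451.
Mass balance: Σ fᵢ·δᵢ = δ_bulk ⇒ f_A·(-59.2) + f_C·(-67.9) = -35.1 − (-6.796) = -28.304
Substitute f_C = 0.451 − f_A:
f_A·(-59.2 − -67.9) = -28.304 − 0.451×(-67.9) = 2.319
f_A = 2.319 / 8.7 = 0.2666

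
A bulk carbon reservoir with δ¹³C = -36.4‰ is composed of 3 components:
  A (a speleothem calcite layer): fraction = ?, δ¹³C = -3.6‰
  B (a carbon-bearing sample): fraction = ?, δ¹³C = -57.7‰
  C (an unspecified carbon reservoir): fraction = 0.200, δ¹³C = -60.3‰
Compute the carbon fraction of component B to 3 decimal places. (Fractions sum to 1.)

Let f_B and f_A be the unknown fractions; fractions sum to 1 so f_B + f_A = 0.800.
Mass balance: Σ fᵢ·δᵢ = δ_bulk ⇒ f_B·(-57.7) + f_A·(-3.6) = -36.4 − (-12.060) = -24.340
Substitute f_A = 0.800 − f_B:
f_B·(-57.7 − -3.6) = -24.340 − 0.800×(-3.6) = -21.460
f_B = -21.460 / -54.1 = 0.3967

0.397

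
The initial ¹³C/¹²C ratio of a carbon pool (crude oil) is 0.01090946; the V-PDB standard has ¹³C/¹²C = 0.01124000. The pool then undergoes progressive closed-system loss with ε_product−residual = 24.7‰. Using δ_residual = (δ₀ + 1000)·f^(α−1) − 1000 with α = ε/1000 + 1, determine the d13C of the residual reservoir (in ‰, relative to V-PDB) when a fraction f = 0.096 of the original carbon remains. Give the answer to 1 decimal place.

-84.0‰

δ₀ = (0.01090946/0.01124000 − 1)×1000 = (0.970593 − 1)×1000 = -29.407‰
α − 1 = ε/1000 = 0.0247
f^(α−1) = 0.096^(0.0247) = 0.943761
δ_res = (-29.407 + 1000) × 0.943761 − 1000 = 916.008 − 1000 = -83.99‰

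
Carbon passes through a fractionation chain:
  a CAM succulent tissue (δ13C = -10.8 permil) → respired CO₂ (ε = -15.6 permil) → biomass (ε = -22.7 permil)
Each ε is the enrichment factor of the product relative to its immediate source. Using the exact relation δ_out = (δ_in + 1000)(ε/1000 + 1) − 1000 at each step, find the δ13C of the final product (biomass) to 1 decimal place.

step 1: δ = (-10.80 + 1000)·(-15.6/1000 + 1) − 1000 = -26.23 permil
step 2: δ = (-26.23 + 1000)·(-22.7/1000 + 1) − 1000 = -48.34 permil

-48.3 permil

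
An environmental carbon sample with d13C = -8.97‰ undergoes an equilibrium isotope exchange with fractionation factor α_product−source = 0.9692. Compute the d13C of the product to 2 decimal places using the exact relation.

-39.49‰

δ_product = (δ_source + 1000)·α − 1000
δ_product = (-8.97 + 1000) × 0.9692 − 1000
δ_product = 960.506 − 1000 = -39.494‰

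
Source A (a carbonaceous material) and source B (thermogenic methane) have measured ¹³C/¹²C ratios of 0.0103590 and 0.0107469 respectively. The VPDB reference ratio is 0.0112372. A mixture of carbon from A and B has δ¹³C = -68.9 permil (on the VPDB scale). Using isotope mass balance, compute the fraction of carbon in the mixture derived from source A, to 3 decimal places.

δ_A = (0.0103590/0.0112372 − 1)×1000 = (0.921849 − 1)×1000 = -78.151 permil
δ_B = (0.0107469/0.0112372 − 1)×1000 = (0.956368 − 1)×1000 = -43.632 permil
f_A = (δ_mix − δ_B)/(δ_A − δ_B) = (-68.9 − (-43.632))/(-78.151 − (-43.632))
f_A = -25.268 / -34.519 = 0.7320

0.732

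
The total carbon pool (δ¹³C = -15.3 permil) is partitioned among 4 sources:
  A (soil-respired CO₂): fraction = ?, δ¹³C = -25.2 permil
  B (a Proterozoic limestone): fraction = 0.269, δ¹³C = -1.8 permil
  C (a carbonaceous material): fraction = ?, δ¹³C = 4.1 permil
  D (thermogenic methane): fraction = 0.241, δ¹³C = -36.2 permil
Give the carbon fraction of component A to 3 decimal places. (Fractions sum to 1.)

0.276

Let f_A and f_C be the unknown fractions; fractions sum to 1 so f_A + f_C = 0.490.
Mass balance: Σ fᵢ·δᵢ = δ_bulk ⇒ f_A·(-25.2) + f_C·(4.1) = -15.3 − (-9.208) = -6.092
Substitute f_C = 0.490 − f_A:
f_A·(-25.2 − 4.1) = -6.092 − 0.490×(4.1) = -8.101
f_A = -8.101 / -29.3 = 0.2765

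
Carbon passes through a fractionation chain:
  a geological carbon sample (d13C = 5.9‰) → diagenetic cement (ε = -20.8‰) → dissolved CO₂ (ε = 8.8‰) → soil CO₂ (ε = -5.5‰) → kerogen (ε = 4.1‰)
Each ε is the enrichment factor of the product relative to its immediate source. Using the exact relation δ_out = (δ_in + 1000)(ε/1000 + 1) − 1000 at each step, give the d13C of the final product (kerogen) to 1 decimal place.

-7.8‰

step 1: δ = (5.90 + 1000)·(-20.8/1000 + 1) − 1000 = -15.02‰
step 2: δ = (-15.02 + 1000)·(8.8/1000 + 1) − 1000 = -6.35‰
step 3: δ = (-6.35 + 1000)·(-5.5/1000 + 1) − 1000 = -11.82‰
step 4: δ = (-11.82 + 1000)·(4.1/1000 + 1) − 1000 = -7.77‰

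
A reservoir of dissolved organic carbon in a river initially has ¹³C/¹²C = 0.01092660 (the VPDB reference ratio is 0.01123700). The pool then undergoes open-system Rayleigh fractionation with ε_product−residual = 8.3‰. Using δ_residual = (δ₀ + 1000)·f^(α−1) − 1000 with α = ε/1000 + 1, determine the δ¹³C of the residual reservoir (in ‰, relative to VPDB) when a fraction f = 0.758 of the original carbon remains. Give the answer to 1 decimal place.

-29.9‰

δ₀ = (0.01092660/0.01123700 − 1)×1000 = (0.972377 − 1)×1000 = -27.623‰
α − 1 = ε/1000 = 0.0083
f^(α−1) = 0.758^(0.0083) = 0.997703
δ_res = (-27.623 + 1000) × 0.997703 − 1000 = 970.143 − 1000 = -29.86‰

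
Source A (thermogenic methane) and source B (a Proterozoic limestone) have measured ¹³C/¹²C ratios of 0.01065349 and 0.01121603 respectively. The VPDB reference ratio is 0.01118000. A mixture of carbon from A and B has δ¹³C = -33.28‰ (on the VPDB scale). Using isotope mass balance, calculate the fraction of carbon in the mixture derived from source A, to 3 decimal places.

0.725

δ_A = (0.01065349/0.01118000 − 1)×1000 = (0.952906 − 1)×1000 = -47.094‰
δ_B = (0.01121603/0.01118000 − 1)×1000 = (1.003223 − 1)×1000 = 3.223‰
f_A = (δ_mix − δ_B)/(δ_A − δ_B) = (-33.28 − (3.223))/(-47.094 − (3.223))
f_A = -36.503 / -50.317 = 0.7255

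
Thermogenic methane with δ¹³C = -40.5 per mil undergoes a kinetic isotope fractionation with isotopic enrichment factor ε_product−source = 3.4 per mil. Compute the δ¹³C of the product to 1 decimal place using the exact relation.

Exactly, δ_product = (δ_source + 1000)·(ε/1000 + 1) − 1000.
δ_product = (-40.5 + 1000) × (3.4/1000 + 1) − 1000
δ_product = -37.24 per mil

-37.2 per mil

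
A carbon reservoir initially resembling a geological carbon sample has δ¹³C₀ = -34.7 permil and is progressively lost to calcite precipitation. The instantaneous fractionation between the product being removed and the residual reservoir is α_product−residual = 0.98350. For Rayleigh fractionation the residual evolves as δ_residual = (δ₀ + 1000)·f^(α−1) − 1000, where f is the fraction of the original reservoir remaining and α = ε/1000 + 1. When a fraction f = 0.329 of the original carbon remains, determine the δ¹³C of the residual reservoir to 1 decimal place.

-16.8 permil

Rayleigh residual: δ_res = (δ₀ + 1000)·f^(α−1) − 1000
α − 1 = -0.01650
f^(α−1) = 0.329^(-0.01650) = 1.018512
δ_res = (-34.7 + 1000) × 1.018512 − 1000 = 983.170 − 1000 = -16.83 permil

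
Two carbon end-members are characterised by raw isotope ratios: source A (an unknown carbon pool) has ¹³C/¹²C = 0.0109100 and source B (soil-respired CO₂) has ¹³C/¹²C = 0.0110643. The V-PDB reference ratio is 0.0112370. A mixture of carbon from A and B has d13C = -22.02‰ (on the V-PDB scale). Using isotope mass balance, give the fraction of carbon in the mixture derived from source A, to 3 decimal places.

0.484

δ_A = (0.0109100/0.0112370 − 1)×1000 = (0.970900 − 1)×1000 = -29.100‰
δ_B = (0.0110643/0.0112370 − 1)×1000 = (0.984631 − 1)×1000 = -15.369‰
f_A = (δ_mix − δ_B)/(δ_A − δ_B) = (-22.02 − (-15.369))/(-29.100 − (-15.369))
f_A = -6.651 / -13.731 = 0.4844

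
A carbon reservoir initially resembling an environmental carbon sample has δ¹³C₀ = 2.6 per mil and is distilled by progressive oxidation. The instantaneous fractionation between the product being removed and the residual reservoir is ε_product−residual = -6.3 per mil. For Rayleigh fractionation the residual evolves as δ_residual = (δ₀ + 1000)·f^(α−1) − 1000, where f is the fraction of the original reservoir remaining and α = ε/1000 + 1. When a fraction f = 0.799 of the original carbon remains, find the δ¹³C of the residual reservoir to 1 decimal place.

4.0 per mil

Rayleigh residual: δ_res = (δ₀ + 1000)·f^(α−1) − 1000
α = ε/1000 + 1 = 0.99370, so α − 1 = -0.00630
f^(α−1) = 0.799^(-0.00630) = 1.001415
δ_res = (2.6 + 1000) × 1.001415 − 1000 = 1004.018 − 1000 = 4.02 per mil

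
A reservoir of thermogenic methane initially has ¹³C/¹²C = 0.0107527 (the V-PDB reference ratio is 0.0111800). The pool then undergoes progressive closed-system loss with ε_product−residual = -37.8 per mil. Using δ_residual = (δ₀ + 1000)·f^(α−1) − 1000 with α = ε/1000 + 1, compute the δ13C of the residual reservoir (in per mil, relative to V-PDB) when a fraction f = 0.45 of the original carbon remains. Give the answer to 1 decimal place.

δ₀ = (0.0107527/0.0111800 − 1)×1000 = (0.961780 − 1)×1000 = -38.220 per mil
α − 1 = ε/1000 = -0.0378
f^(α−1) = 0.45^(-0.0378) = 1.030644
δ_res = (-38.220 + 1000) × 1.030644 − 1000 = 991.252 − 1000 = -8.75 per mil

-8.7 per mil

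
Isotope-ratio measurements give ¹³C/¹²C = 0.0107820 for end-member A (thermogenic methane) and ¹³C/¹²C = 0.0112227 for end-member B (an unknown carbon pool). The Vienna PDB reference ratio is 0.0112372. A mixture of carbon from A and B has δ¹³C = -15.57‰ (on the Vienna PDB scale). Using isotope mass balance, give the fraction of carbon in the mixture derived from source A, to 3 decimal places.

δ_A = (0.0107820/0.0112372 − 1)×1000 = (0.959492 − 1)×1000 = -40.508‰
δ_B = (0.0112227/0.0112372 − 1)×1000 = (0.998710 − 1)×1000 = -1.290‰
f_A = (δ_mix − δ_B)/(δ_A − δ_B) = (-15.57 − (-1.290))/(-40.508 − (-1.290))
f_A = -14.280 / -39.218 = 0.3641

0.364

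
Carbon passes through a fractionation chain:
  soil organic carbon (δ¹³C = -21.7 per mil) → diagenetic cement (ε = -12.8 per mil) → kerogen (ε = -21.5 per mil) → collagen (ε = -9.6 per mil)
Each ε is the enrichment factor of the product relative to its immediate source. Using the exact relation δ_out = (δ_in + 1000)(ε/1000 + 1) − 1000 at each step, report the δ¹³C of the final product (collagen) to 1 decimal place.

step 1: δ = (-21.70 + 1000)·(-12.8/1000 + 1) − 1000 = -34.22 per mil
step 2: δ = (-34.22 + 1000)·(-21.5/1000 + 1) − 1000 = -54.99 per mil
step 3: δ = (-54.99 + 1000)·(-9.6/1000 + 1) − 1000 = -64.06 per mil

-64.1 per mil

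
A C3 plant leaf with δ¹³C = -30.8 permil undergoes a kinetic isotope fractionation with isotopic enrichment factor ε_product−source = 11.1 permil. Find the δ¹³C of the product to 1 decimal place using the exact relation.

To first order, δ_product ≈ δ_source + ε = -19.7 permil.
Exactly, δ_product = (δ_source + 1000)·(ε/1000 + 1) − 1000.
δ_product = (-30.8 + 1000) × (11.1/1000 + 1) − 1000
δ_product = -20.04 permil

-20.0 permil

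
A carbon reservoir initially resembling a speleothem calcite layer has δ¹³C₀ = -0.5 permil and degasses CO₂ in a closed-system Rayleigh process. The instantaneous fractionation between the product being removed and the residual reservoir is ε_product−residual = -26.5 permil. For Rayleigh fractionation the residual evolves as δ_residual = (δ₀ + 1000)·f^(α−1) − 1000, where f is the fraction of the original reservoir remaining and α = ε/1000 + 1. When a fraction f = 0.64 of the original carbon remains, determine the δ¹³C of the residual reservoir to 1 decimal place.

Rayleigh residual: δ_res = (δ₀ + 1000)·f^(α−1) − 1000
α = ε/1000 + 1 = 0.97350, so α − 1 = -0.02650
f^(α−1) = 0.64^(-0.02650) = 1.011897
δ_res = (-0.5 + 1000) × 1.011897 − 1000 = 1011.391 − 1000 = 11.39 permil

11.4 permil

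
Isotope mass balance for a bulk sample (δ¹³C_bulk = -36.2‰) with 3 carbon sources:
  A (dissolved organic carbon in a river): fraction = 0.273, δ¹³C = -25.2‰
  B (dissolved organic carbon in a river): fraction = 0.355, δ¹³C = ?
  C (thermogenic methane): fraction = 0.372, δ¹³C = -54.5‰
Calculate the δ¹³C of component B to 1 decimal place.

-25.5‰

Isotope mass balance: δ_bulk = Σ fᵢ·δᵢ.
-36.2 = 0.273×(-25.2) + 0.355×δ_B + 0.372×(-54.5)
0.355·δ_B = -36.2 − (-27.154) = -9.046
δ_B = -9.046 / 0.355 = -25.48‰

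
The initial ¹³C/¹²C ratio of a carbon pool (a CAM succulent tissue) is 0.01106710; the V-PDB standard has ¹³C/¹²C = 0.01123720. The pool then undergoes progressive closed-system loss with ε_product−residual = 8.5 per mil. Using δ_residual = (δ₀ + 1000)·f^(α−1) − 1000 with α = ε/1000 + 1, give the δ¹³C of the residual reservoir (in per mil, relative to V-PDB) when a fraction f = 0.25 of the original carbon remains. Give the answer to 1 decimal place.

-26.7 per mil

δ₀ = (0.01106710/0.01123720 − 1)×1000 = (0.984863 − 1)×1000 = -15.137 per mil
α − 1 = ε/1000 = 0.0085
f^(α−1) = 0.25^(0.0085) = 0.988286
δ_res = (-15.137 + 1000) × 0.988286 − 1000 = 973.326 − 1000 = -26.67 per mil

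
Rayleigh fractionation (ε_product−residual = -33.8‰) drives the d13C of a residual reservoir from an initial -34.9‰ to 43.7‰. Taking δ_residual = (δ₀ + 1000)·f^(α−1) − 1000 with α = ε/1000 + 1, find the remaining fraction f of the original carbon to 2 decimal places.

0.10

α − 1 = ε/1000 = -0.0338
(δ_res + 1000)/(δ₀ + 1000) = (43.7 + 1000)/(-34.9 + 1000) = 1043.7/965.1 = 1.081442
f = 1.081442^(1/-0.0338) = exp(ln(1.081442)/-0.0338) = exp(0.07830/-0.0338)
f = exp(-2.3164) = 0.0986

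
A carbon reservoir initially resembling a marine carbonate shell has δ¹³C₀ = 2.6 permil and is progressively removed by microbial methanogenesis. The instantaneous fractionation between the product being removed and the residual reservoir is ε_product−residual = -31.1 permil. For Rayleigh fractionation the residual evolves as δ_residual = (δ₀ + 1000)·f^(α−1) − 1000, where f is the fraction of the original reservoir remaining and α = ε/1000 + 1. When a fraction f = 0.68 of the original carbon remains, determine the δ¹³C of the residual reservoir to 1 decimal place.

Rayleigh residual: δ_res = (δ₀ + 1000)·f^(α−1) − 1000
α = ε/1000 + 1 = 0.96890, so α − 1 = -0.03110
f^(α−1) = 0.68^(-0.03110) = 1.012066
δ_res = (2.6 + 1000) × 1.012066 − 1000 = 1014.698 − 1000 = 14.70 permil

14.7 permil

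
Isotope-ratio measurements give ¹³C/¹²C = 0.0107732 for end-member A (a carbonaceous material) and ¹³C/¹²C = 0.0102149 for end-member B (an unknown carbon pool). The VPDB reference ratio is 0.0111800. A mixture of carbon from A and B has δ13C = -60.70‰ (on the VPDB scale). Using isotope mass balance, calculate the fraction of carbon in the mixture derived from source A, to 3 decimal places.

δ_A = (0.0107732/0.0111800 − 1)×1000 = (0.963614 − 1)×1000 = -36.386‰
δ_B = (0.0102149/0.0111800 − 1)×1000 = (0.913676 − 1)×1000 = -86.324‰
f_A = (δ_mix − δ_B)/(δ_A − δ_B) = (-60.70 − (-86.324))/(-36.386 − (-86.324))
f_A = 25.624 / 49.937 = 0.5131

0.513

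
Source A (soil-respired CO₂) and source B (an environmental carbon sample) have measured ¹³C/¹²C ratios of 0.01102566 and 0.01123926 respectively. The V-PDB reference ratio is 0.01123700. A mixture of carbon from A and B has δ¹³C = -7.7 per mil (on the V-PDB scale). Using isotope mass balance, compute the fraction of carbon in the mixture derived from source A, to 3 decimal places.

δ_A = (0.01102566/0.01123700 − 1)×1000 = (0.981192 − 1)×1000 = -18.808 per mil
δ_B = (0.01123926/0.01123700 − 1)×1000 = (1.000201 − 1)×1000 = 0.201 per mil
f_A = (δ_mix − δ_B)/(δ_A − δ_B) = (-7.7 − (0.201))/(-18.808 − (0.201))
f_A = -7.901 / -19.009 = 0.4157

0.416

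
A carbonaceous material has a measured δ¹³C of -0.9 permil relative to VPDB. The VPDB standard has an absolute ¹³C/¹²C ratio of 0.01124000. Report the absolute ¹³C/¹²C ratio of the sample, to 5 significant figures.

R_sample = R_standard × (δ¹³C/1000 + 1)
R_sample = 0.01124000 × (-0.9/1000 + 1) = 0.01124000 × 0.999100
R_sample = 0.0112299

0.011230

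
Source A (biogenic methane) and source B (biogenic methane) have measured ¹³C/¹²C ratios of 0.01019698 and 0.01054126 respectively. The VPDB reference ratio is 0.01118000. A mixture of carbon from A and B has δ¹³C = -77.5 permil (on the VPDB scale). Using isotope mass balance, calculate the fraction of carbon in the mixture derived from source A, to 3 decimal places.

δ_A = (0.01019698/0.01118000 − 1)×1000 = (0.912073 − 1)×1000 = -87.927 permil
δ_B = (0.01054126/0.01118000 − 1)×1000 = (0.942868 − 1)×1000 = -57.132 permil
f_A = (δ_mix − δ_B)/(δ_A − δ_B) = (-77.5 − (-57.132))/(-87.927 − (-57.132))
f_A = -20.368 / -30.794 = 0.6614

0.661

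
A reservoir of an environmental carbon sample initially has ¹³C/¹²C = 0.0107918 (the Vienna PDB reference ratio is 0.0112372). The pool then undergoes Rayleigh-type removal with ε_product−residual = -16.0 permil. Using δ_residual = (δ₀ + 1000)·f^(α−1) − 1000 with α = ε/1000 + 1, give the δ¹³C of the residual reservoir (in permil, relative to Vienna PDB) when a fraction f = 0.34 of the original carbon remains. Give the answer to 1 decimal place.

-22.9 permil

δ₀ = (0.0107918/0.0112372 − 1)×1000 = (0.960364 − 1)×1000 = -39.636 permil
α − 1 = ε/1000 = -0.0160
f^(α−1) = 0.34^(-0.0160) = 1.017411
δ_res = (-39.636 + 1000) × 1.017411 − 1000 = 977.084 − 1000 = -22.92 permil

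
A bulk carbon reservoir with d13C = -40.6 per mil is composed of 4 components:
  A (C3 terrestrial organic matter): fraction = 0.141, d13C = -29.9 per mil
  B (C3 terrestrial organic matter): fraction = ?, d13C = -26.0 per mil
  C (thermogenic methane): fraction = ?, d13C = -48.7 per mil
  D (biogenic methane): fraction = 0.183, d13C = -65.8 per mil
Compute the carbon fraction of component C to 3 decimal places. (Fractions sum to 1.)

Let f_C and f_B be the unknown fractions; fractions sum to 1 so f_C + f_B = 0.676.
Mass balance: Σ fᵢ·δᵢ = δ_bulk ⇒ f_C·(-48.7) + f_B·(-26.0) = -40.6 − (-16.257) = -24.343
Substitute f_B = 0.676 − f_C:
f_C·(-48.7 − -26.0) = -24.343 − 0.676×(-26.0) = -6.767
f_C = -6.767 / -22.7 = 0.2981

0.298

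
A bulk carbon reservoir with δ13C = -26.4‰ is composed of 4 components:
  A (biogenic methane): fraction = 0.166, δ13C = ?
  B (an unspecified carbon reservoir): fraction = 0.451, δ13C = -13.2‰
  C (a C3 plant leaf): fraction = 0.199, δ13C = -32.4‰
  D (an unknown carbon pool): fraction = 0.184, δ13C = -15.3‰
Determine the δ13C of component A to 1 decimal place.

-67.4‰

Isotope mass balance: δ_bulk = Σ fᵢ·δᵢ.
-26.4 = 0.166×δ_A + 0.451×(-13.2) + 0.199×(-32.4) + 0.184×(-15.3)
0.166·δ_A = -26.4 − (-15.216) = -11.184
δ_A = -11.184 / 0.166 = -67.37‰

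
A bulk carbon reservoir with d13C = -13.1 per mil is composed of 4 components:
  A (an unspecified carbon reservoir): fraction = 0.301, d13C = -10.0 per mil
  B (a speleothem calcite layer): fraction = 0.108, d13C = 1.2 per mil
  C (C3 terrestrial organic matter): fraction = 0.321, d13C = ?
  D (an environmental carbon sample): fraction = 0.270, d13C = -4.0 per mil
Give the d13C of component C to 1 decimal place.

Isotope mass balance: δ_bulk = Σ fᵢ·δᵢ.
-13.1 = 0.301×(-10.0) + 0.108×(1.2) + 0.321×δ_C + 0.270×(-4.0)
0.321·δ_C = -13.1 − (-3.960) = -9.140
δ_C = -9.140 / 0.321 = -28.47 per mil

-28.5 per mil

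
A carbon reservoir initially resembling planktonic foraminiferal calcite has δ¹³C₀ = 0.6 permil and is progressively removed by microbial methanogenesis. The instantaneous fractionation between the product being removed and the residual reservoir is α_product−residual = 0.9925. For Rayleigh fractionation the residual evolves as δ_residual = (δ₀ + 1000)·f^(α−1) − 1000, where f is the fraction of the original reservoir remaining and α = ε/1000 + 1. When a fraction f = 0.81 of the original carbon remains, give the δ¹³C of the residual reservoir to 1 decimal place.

Rayleigh residual: δ_res = (δ₀ + 1000)·f^(α−1) − 1000
α − 1 = -0.00750
f^(α−1) = 0.81^(-0.00750) = 1.001582
δ_res = (0.6 + 1000) × 1.001582 − 1000 = 1002.183 − 1000 = 2.18 permil

2.2 permil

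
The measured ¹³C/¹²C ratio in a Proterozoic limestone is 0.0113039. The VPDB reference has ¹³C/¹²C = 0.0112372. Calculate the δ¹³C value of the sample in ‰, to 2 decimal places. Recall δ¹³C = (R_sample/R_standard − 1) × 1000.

δ¹³C = (R_sample / R_standard − 1) × 1000
R_sample / R_standard = 0.0113039 / 0.0112372 = 1.005936
δ¹³C = (1.005936 − 1) × 1000 = 5.936‰

5.94‰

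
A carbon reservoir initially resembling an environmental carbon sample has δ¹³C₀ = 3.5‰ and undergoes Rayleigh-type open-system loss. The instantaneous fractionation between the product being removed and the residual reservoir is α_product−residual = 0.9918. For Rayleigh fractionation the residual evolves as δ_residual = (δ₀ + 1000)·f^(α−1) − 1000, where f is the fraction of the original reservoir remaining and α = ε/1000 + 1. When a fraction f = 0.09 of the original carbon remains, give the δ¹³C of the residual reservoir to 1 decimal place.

23.5‰

Rayleigh residual: δ_res = (δ₀ + 1000)·f^(α−1) − 1000
α − 1 = -0.00820
f^(α−1) = 0.09^(-0.00820) = 1.019941
δ_res = (3.5 + 1000) × 1.019941 − 1000 = 1023.511 − 1000 = 23.51‰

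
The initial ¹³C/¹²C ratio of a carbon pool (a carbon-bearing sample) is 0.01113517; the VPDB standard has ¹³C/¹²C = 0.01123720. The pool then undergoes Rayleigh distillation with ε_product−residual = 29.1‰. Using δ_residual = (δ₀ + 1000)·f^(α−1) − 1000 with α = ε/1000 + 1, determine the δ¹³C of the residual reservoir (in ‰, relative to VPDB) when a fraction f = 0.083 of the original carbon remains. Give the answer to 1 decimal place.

δ₀ = (0.01113517/0.01123720 − 1)×1000 = (0.990920 − 1)×1000 = -9.080‰
α − 1 = ε/1000 = 0.0291
f^(α−1) = 0.083^(0.0291) = 0.930133
δ_res = (-9.080 + 1000) × 0.930133 − 1000 = 921.688 − 1000 = -78.31‰

-78.3‰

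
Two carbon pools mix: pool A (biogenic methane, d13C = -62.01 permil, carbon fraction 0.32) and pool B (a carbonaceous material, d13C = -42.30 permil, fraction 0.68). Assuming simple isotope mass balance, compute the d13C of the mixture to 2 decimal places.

-48.61 permil

δ_mix = f_A·δ_A + f_B·δ_B
δ_mix = 0.32 × (-62.01) + 0.68 × (-42.30)
δ_mix = -19.843 + -28.764 = -48.607 permil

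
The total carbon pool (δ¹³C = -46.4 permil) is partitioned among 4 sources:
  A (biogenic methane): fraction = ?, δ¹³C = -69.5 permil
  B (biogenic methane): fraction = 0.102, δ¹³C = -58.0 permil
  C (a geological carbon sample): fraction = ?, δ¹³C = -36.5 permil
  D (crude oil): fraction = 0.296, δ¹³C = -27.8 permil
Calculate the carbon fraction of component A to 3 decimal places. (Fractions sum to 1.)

0.312

Let f_A and f_C be the unknown fractions; fractions sum to 1 so f_A + f_C = 0.602.
Mass balance: Σ fᵢ·δᵢ = δ_bulk ⇒ f_A·(-69.5) + f_C·(-36.5) = -46.4 − (-14.145) = -32.255
Substitute f_C = 0.602 − f_A:
f_A·(-69.5 − -36.5) = -32.255 − 0.602×(-36.5) = -10.282
f_A = -10.282 / -33.0 = 0.3116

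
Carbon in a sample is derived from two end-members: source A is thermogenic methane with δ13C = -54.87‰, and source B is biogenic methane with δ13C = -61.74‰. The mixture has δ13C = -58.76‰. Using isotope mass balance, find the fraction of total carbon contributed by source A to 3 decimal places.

δ_mix = f_A·δ_A + (1 − f_A)·δ_B  ⇒  f_A = (δ_mix − δ_B)/(δ_A − δ_B)
f_A = (-58.76 − (-61.74)) / (-54.87 − (-61.74))
f_A = 2.98 / 6.87 = 0.4338

0.434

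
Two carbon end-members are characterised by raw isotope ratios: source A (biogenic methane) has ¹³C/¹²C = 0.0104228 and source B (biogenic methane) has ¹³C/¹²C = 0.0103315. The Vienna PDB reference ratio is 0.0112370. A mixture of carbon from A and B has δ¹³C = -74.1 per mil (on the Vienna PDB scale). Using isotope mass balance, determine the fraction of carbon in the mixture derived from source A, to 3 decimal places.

δ_A = (0.0104228/0.0112370 − 1)×1000 = (0.927543 − 1)×1000 = -72.457 per mil
δ_B = (0.0103315/0.0112370 − 1)×1000 = (0.919418 − 1)×1000 = -80.582 per mil
f_A = (δ_mix − δ_B)/(δ_A − δ_B) = (-74.1 − (-80.582))/(-72.457 − (-80.582))
f_A = 6.482 / 8.125 = 0.7978

0.798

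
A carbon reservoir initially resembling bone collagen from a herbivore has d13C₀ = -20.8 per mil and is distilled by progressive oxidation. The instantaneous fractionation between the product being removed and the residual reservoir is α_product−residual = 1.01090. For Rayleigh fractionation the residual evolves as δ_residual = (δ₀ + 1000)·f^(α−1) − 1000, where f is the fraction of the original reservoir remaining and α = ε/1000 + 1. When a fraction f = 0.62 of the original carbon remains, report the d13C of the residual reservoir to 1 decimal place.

-25.9 per mil

Rayleigh residual: δ_res = (δ₀ + 1000)·f^(α−1) − 1000
α − 1 = 0.01090
f^(α−1) = 0.62^(0.01090) = 0.994803
δ_res = (-20.8 + 1000) × 0.994803 − 1000 = 974.111 − 1000 = -25.89 per mil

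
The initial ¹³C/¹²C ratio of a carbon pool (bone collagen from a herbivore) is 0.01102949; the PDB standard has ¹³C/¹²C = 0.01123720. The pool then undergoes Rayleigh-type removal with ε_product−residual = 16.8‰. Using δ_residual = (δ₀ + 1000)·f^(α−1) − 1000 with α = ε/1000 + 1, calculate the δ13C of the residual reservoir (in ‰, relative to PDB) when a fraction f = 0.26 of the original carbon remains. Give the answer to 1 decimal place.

δ₀ = (0.01102949/0.01123720 − 1)×1000 = (0.981516 − 1)×1000 = -18.484‰
α − 1 = ε/1000 = 0.0168
f^(α−1) = 0.26^(0.0168) = 0.977623
δ_res = (-18.484 + 1000) × 0.977623 − 1000 = 959.553 − 1000 = -40.45‰

-40.4‰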